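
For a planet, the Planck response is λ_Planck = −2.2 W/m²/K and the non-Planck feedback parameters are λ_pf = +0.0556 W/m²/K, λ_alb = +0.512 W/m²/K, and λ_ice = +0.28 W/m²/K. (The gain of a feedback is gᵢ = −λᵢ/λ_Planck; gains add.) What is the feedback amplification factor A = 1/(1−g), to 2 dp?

Convert to gains: g_pf = 0.0556/2.2 = 0.02527; g_alb = 0.512/2.2 = 0.2327; g_ice = 0.28/2.2 = 0.1273.
Total gain g = 0.38527.
A = 1/(1 − 0.38527) = 1.63.

1.63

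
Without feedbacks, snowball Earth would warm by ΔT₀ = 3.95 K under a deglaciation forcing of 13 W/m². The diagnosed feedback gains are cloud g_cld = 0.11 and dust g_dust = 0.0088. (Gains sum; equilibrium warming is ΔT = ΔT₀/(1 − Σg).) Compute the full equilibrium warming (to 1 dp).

4.5 K

Total gain g = 0.11 + 0.0088 = 0.1188.
Amplification A = 1/(1 − 0.1188) = 1.135.
ΔT = 3.95 × 1.135 = 4.5 K.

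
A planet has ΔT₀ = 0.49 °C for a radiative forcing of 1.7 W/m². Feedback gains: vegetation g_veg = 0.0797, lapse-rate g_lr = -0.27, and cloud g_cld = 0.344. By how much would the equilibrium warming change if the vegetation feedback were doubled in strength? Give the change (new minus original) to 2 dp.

0.06 °C

Original: g = 0.1537, ΔT = 0.49/(1−0.1537) = 0.5790 °C.
With doubled vegetation: g' = 0.2334, ΔT' = 0.49/(1−0.2334) = 0.6392 °C.
Change = 0.6392 − 0.5790 = 0.06 °C.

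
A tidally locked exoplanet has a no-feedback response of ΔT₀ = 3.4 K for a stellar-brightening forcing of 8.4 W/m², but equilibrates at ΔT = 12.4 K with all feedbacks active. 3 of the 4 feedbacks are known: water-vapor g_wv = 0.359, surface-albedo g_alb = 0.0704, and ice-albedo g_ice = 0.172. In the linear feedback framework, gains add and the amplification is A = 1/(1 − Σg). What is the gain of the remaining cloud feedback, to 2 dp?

0.12

Amplification A = ΔT/ΔT₀ = 12.4/3.4 = 3.647.
Total gain g = 1 − 1/A = 1 − 1/3.647 = 0.7258.
Known gains sum to 0.359 + 0.0704 + 0.172 = 0.6014.
g_cld = 0.7258 − 0.6014 = 0.12.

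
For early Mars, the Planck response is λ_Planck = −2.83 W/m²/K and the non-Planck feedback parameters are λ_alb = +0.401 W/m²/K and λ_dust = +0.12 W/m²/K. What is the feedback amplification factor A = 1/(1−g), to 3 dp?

Convert to gains: g_alb = 0.401/2.83 = 0.1417; g_dust = 0.12/2.83 = 0.0424.
Total gain g = 0.1841.
A = 1/(1 − 0.1841) = 1.226.

1.226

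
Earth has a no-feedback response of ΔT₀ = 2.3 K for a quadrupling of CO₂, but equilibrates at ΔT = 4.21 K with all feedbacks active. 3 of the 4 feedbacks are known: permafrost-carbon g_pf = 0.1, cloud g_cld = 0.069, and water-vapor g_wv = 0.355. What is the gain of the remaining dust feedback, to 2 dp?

Amplification A = ΔT/ΔT₀ = 4.21/2.3 = 1.83.
Total gain g = 1 − 1/A = 1 − 1/1.83 = 0.4536.
Known gains sum to 0.1 + 0.069 + 0.355 = 0.524.
g_dust = 0.4536 − 0.524 = -0.07.

-0.07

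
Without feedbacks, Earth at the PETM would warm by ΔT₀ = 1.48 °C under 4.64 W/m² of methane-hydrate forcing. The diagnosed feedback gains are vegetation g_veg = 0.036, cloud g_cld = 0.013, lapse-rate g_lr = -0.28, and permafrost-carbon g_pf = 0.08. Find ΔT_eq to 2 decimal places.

Total gain g = 0.036 + 0.013 − 0.28 + 0.08 = -0.151.
Amplification A = 1/(1 + 0.151) = 0.8688.
ΔT = 1.48 × 0.8688 = 1.29 °C.

1.29 °C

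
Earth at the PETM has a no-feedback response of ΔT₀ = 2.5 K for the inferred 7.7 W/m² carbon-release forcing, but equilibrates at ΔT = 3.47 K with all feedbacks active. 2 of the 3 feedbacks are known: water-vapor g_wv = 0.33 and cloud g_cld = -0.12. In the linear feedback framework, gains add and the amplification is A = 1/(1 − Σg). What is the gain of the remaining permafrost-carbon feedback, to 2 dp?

Amplification A = ΔT/ΔT₀ = 3.47/2.5 = 1.388.
Total gain g = 1 − 1/A = 1 − 1/1.388 = 0.2795.
Known gains sum to 0.33 − 0.12 = 0.21.
g_pf = 0.2795 − 0.21 = 0.07.

0.07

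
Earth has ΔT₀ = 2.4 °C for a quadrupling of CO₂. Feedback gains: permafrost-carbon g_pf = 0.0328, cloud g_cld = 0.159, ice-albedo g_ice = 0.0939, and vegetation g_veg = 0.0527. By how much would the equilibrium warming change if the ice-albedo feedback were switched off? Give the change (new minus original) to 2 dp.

-0.45 °C

Original: g = 0.3384, ΔT = 2.4/(1−0.3384) = 3.6276 °C.
Without ice-albedo: g' = 0.2445, ΔT' = 2.4/(1−0.2445) = 3.1767 °C.
Change = 3.1767 − 3.6276 = -0.45 °C.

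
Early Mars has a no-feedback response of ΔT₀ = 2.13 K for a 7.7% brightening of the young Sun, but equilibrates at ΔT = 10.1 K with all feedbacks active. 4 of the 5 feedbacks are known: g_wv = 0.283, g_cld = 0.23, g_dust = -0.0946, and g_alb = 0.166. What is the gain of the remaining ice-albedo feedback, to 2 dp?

0.20

Amplification A = ΔT/ΔT₀ = 10.1/2.13 = 4.742.
Total gain g = 1 − 1/A = 1 − 1/4.742 = 0.7891.
Known gains sum to 0.283 + 0.23 − 0.0946 + 0.166 = 0.5844.
g_ice = 0.7891 − 0.5844 = 0.20.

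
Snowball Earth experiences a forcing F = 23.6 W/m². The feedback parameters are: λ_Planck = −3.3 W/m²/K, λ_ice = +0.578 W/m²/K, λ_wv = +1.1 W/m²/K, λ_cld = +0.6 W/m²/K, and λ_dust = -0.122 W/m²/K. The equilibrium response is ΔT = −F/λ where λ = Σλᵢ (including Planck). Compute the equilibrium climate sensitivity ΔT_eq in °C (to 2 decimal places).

Net feedback parameter λ = (−3.3) + (+0.578) + (+1.1) + (+0.6) + (-0.122) = -1.144 W/m²/K.
ΔT = −F/λ = −23.6/(-1.144) = 20.63 °C.

20.63 °C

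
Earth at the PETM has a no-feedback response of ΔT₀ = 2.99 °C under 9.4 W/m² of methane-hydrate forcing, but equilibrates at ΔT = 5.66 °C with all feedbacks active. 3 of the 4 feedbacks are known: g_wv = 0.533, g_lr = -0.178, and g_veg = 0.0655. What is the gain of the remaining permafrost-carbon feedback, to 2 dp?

Amplification A = ΔT/ΔT₀ = 5.66/2.99 = 1.893.
Total gain g = 1 − 1/A = 1 − 1/1.893 = 0.4717.
Known gains sum to 0.533 − 0.178 + 0.0655 = 0.4205.
g_pf = 0.4717 − 0.4205 = 0.05.

0.05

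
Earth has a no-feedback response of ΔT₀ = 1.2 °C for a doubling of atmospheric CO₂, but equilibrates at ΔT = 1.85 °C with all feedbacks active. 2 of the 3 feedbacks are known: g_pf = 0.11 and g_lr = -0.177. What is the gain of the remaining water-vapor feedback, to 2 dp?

Amplification A = ΔT/ΔT₀ = 1.85/1.2 = 1.542.
Total gain g = 1 − 1/A = 1 − 1/1.542 = 0.3515.
Known gains sum to 0.11 − 0.177 = -0.067.
g_wv = 0.3515 + 0.067 = 0.42.

0.42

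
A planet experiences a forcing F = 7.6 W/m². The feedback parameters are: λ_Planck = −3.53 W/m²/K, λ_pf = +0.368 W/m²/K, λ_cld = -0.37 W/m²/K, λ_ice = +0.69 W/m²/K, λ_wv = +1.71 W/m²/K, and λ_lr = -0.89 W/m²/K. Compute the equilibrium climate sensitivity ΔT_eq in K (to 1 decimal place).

3.8 K

Net feedback parameter λ = (−3.53) + (+0.368) + (-0.37) + (+0.69) + (+1.71) + (-0.89) = -2.022 W/m²/K.
ΔT = −F/λ = −7.6/(-2.022) = 3.8 K.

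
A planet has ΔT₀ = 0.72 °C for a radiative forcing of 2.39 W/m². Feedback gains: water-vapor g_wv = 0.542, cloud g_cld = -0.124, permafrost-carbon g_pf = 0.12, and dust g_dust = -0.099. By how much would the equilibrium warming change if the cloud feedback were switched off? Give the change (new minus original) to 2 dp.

0.36 °C

Original: g = 0.439, ΔT = 0.72/(1−0.439) = 1.2834 °C.
Without cloud: g' = 0.563, ΔT' = 0.72/(1−0.563) = 1.6476 °C.
Change = 1.6476 − 1.2834 = 0.36 °C.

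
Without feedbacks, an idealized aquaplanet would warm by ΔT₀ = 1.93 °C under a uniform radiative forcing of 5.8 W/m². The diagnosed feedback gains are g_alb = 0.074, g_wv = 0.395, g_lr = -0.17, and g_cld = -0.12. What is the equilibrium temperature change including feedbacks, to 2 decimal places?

2.35 °C

Total gain g = 0.074 + 0.395 − 0.17 − 0.12 = 0.179.
Amplification A = 1/(1 − 0.179) = 1.218.
ΔT = 1.93 × 1.218 = 2.35 °C.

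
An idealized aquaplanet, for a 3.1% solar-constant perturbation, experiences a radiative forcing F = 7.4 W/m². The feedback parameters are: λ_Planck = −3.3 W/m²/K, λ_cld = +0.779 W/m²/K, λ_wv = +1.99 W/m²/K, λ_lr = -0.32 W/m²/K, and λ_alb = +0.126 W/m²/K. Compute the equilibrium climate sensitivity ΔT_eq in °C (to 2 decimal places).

Net feedback parameter λ = (−3.3) + (+0.779) + (+1.99) + (-0.32) + (+0.126) = -0.725 W/m²/K.
ΔT = −F/λ = −7.4/(-0.725) = 10.21 °C.

10.21 °C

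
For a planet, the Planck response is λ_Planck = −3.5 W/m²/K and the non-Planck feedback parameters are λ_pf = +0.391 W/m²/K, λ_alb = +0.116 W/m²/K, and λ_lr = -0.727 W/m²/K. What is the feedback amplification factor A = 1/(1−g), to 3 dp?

Convert to gains: g_pf = 0.391/3.5 = 0.1117; g_alb = 0.116/3.5 = 0.03314; g_lr = -0.727/3.5 = -0.2077.
Total gain g = -0.06286.
A = 1/(1 + 0.06286) = 0.941.

0.941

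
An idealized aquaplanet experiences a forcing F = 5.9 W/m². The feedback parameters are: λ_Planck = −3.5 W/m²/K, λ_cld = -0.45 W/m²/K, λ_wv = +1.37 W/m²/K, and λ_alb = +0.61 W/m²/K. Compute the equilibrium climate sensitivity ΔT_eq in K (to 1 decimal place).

Net feedback parameter λ = (−3.5) + (-0.45) + (+1.37) + (+0.61) = -1.97 W/m²/K.
ΔT = −F/λ = −5.9/(-1.97) = 3.0 K.

3.0 K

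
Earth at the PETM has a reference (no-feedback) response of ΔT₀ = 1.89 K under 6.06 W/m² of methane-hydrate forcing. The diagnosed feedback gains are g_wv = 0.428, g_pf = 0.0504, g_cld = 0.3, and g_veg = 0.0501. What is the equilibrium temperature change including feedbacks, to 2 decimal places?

11.02 K

Total gain g = 0.428 + 0.0504 + 0.3 + 0.0501 = 0.8285.
Amplification A = 1/(1 − 0.8285) = 5.831.
ΔT = 1.89 × 5.831 = 11.02 K.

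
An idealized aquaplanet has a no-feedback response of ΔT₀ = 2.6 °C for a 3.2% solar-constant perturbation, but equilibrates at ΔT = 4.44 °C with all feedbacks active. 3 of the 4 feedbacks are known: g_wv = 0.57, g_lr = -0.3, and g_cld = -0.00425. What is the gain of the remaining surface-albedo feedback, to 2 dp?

Amplification A = ΔT/ΔT₀ = 4.44/2.6 = 1.708.
Total gain g = 1 − 1/A = 1 − 1/1.708 = 0.4145.
Known gains sum to 0.57 − 0.3 − 0.00425 = 0.26575.
g_alb = 0.4145 − 0.26575 = 0.15.

0.15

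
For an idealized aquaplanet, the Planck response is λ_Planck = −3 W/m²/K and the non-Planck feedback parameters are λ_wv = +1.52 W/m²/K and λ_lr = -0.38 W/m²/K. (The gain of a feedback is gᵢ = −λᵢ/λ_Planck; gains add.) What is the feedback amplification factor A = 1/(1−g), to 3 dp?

Convert to gains: g_wv = 1.52/3 = 0.5067; g_lr = -0.38/3 = -0.1267.
Total gain g = 0.38.
A = 1/(1 − 0.38) = 1.613.

1.613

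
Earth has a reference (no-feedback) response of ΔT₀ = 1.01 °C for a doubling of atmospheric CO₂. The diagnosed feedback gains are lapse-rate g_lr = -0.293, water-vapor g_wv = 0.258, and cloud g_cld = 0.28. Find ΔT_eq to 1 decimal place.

Total gain g = -0.293 + 0.258 + 0.28 = 0.245.
Amplification A = 1/(1 − 0.245) = 1.325.
ΔT = 1.01 × 1.325 = 1.3 °C.

1.3 °C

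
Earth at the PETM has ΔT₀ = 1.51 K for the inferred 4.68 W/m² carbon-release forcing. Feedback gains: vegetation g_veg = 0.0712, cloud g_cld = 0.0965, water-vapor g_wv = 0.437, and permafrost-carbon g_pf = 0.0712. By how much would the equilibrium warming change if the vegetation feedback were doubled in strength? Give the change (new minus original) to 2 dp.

Original: g = 0.6759, ΔT = 1.51/(1−0.6759) = 4.6591 K.
With doubled vegetation: g' = 0.7471, ΔT' = 1.51/(1−0.7471) = 5.9707 K.
Change = 5.9707 − 4.6591 = 1.31 K.

1.31 K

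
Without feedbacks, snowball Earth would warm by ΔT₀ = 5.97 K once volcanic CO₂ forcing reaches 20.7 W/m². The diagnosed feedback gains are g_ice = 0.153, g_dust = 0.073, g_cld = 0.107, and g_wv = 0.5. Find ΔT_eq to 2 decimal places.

Total gain g = 0.153 + 0.073 + 0.107 + 0.5 = 0.833.
Amplification A = 1/(1 − 0.833) = 5.988.
ΔT = 5.97 × 5.988 = 35.75 K.

35.75 K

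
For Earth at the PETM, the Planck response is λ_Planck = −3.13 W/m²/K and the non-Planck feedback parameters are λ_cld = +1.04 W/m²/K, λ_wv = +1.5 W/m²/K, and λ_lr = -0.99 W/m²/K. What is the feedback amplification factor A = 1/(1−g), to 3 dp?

Convert to gains: g_cld = 1.04/3.13 = 0.3323; g_wv = 1.5/3.13 = 0.4792; g_lr = -0.99/3.13 = -0.3163.
Total gain g = 0.4952.
A = 1/(1 − 0.4952) = 1.981.

1.981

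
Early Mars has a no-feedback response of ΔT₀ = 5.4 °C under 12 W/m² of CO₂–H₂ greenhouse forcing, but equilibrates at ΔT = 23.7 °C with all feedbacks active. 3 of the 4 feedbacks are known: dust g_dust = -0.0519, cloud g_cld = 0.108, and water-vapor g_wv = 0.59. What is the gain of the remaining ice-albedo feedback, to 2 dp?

Amplification A = ΔT/ΔT₀ = 23.7/5.4 = 4.389.
Total gain g = 1 − 1/A = 1 − 1/4.389 = 0.7722.
Known gains sum to -0.0519 + 0.108 + 0.59 = 0.6461.
g_ice = 0.7722 − 0.6461 = 0.13.

0.13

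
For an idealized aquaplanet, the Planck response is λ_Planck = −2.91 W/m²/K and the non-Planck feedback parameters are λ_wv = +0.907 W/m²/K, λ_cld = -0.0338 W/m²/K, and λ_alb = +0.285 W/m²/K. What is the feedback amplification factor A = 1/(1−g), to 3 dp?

Convert to gains: g_wv = 0.907/2.91 = 0.3117; g_cld = -0.0338/2.91 = -0.01162; g_alb = 0.285/2.91 = 0.09794.
Total gain g = 0.39802.
A = 1/(1 − 0.39802) = 1.661.

1.661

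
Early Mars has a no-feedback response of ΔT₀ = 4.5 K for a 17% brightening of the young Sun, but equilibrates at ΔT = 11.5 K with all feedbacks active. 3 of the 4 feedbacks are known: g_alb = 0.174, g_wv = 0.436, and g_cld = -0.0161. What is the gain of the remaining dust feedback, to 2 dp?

0.01

Amplification A = ΔT/ΔT₀ = 11.5/4.5 = 2.556.
Total gain g = 1 − 1/A = 1 − 1/2.556 = 0.6088.
Known gains sum to 0.174 + 0.436 − 0.0161 = 0.5939.
g_dust = 0.6088 − 0.5939 = 0.01.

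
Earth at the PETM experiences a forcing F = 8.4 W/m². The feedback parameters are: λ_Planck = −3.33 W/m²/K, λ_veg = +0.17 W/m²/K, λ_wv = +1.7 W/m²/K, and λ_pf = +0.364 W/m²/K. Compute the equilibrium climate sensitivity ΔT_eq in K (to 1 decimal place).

7.7 K

Net feedback parameter λ = (−3.33) + (+0.17) + (+1.7) + (+0.364) = -1.096 W/m²/K.
ΔT = −F/λ = −8.4/(-1.096) = 7.7 K.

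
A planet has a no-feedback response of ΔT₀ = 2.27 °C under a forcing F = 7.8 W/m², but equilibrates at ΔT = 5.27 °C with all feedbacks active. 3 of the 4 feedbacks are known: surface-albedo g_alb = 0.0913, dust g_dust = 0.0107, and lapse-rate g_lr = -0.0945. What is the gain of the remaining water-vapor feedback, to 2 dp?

0.56

Amplification A = ΔT/ΔT₀ = 5.27/2.27 = 2.322.
Total gain g = 1 − 1/A = 1 − 1/2.322 = 0.5693.
Known gains sum to 0.0913 + 0.0107 − 0.0945 = 0.0075.
g_wv = 0.5693 − 0.0075 = 0.56.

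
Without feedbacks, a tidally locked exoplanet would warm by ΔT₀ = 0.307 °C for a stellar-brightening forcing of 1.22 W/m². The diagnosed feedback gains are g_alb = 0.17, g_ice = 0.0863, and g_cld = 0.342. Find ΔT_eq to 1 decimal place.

Total gain g = 0.17 + 0.0863 + 0.342 = 0.5983.
Amplification A = 1/(1 − 0.5983) = 2.489.
ΔT = 0.307 × 2.489 = 0.8 °C.

0.8 °C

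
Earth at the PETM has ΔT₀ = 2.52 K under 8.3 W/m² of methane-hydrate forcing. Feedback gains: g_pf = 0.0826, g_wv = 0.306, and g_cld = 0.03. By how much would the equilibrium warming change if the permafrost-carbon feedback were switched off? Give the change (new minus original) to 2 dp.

Original: g = 0.4186, ΔT = 2.52/(1−0.4186) = 4.3344 K.
Without permafrost-carbon: g' = 0.336, ΔT' = 2.52/(1−0.336) = 3.7952 K.
Change = 3.7952 − 4.3344 = -0.54 K.

-0.54 K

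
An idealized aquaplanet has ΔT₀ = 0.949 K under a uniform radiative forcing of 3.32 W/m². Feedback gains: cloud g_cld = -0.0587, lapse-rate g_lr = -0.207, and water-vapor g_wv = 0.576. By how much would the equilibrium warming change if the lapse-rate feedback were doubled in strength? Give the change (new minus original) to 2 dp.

Original: g = 0.3103, ΔT = 0.949/(1−0.3103) = 1.3760 K.
With doubled lapse-rate: g' = 0.1033, ΔT' = 0.949/(1−0.1033) = 1.0583 K.
Change = 1.0583 − 1.3760 = -0.32 K.

-0.32 K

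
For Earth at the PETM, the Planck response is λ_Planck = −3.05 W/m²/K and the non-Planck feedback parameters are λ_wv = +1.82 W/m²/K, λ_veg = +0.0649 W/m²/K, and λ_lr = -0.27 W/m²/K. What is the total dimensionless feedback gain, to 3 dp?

Convert to gains: g_wv = 1.82/3.05 = 0.5967; g_veg = 0.0649/3.05 = 0.02128; g_lr = -0.27/3.05 = -0.08852.
Total gain g = 0.52946.

0.529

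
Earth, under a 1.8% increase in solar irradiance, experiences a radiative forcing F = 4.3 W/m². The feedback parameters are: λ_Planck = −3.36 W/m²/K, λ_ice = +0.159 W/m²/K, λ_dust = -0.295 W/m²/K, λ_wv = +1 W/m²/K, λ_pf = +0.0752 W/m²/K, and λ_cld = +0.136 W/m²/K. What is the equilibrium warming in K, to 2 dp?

1.88 K

Net feedback parameter λ = (−3.36) + (+0.159) + (-0.295) + (+1) + (+0.0752) + (+0.136) = -2.2848 W/m²/K.
ΔT = −F/λ = −4.3/(-2.2848) = 1.88 K.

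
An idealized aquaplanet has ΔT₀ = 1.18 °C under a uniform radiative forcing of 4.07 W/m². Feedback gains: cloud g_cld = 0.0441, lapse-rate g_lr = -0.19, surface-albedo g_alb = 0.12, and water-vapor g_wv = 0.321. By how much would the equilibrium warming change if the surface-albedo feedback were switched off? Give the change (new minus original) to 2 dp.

-0.24 °C

Original: g = 0.2951, ΔT = 1.18/(1−0.2951) = 1.6740 °C.
Without surface-albedo: g' = 0.1751, ΔT' = 1.18/(1−0.1751) = 1.4305 °C.
Change = 1.4305 − 1.6740 = -0.24 °C.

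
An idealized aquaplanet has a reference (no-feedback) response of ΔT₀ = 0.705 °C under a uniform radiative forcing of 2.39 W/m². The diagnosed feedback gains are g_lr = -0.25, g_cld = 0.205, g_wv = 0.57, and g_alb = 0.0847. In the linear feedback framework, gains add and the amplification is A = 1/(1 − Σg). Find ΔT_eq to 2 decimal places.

1.81 °C

Total gain g = -0.25 + 0.205 + 0.57 + 0.0847 = 0.6097.
Amplification A = 1/(1 − 0.6097) = 2.562.
ΔT = 0.705 × 2.562 = 1.81 °C.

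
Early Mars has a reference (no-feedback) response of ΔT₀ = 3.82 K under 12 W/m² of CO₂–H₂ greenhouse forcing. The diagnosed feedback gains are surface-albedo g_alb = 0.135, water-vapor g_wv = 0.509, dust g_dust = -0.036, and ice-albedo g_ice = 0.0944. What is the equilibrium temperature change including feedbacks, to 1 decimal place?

12.8 K

Total gain g = 0.135 + 0.509 − 0.036 + 0.0944 = 0.7024.
Amplification A = 1/(1 − 0.7024) = 3.36.
ΔT = 3.82 × 3.36 = 12.8 K.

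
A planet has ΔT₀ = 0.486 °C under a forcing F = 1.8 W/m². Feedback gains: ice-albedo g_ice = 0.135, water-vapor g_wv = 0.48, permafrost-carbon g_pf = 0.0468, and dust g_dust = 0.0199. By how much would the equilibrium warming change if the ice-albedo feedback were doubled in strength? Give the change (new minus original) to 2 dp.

1.12 °C

Original: g = 0.6817, ΔT = 0.486/(1−0.6817) = 1.5269 °C.
With doubled ice-albedo: g' = 0.8167, ΔT' = 0.486/(1−0.8167) = 2.6514 °C.
Change = 2.6514 − 1.5269 = 1.12 °C.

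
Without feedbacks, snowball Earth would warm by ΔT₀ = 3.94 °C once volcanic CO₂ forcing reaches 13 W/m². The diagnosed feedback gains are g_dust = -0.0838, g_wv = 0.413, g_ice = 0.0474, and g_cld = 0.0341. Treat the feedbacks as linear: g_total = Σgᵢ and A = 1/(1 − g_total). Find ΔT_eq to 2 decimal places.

6.69 °C

Total gain g = -0.0838 + 0.413 + 0.0474 + 0.0341 = 0.4107.
Amplification A = 1/(1 − 0.4107) = 1.697.
ΔT = 3.94 × 1.697 = 6.69 °C.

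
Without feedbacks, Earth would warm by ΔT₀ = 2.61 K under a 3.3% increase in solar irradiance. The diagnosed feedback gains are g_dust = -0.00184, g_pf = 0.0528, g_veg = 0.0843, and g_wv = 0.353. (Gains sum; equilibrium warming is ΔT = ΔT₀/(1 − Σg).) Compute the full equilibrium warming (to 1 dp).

5.1 K

Total gain g = -0.00184 + 0.0528 + 0.0843 + 0.353 = 0.48826.
Amplification A = 1/(1 − 0.48826) = 1.954.
ΔT = 2.61 × 1.954 = 5.1 K.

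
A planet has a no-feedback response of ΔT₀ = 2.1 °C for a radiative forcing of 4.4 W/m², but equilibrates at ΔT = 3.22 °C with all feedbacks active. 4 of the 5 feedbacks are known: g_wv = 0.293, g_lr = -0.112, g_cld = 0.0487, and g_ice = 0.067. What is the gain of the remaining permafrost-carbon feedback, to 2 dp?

0.05

Amplification A = ΔT/ΔT₀ = 3.22/2.1 = 1.533.
Total gain g = 1 − 1/A = 1 − 1/1.533 = 0.3477.
Known gains sum to 0.293 − 0.112 + 0.0487 + 0.067 = 0.2967.
g_pf = 0.3477 − 0.2967 = 0.05.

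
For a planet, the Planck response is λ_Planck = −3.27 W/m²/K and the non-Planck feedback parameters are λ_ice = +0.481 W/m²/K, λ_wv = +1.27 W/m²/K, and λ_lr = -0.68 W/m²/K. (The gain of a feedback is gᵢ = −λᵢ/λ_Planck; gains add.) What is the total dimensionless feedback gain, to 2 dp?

Convert to gains: g_ice = 0.481/3.27 = 0.1471; g_wv = 1.27/3.27 = 0.3884; g_lr = -0.68/3.27 = -0.208.
Total gain g = 0.3275.

0.33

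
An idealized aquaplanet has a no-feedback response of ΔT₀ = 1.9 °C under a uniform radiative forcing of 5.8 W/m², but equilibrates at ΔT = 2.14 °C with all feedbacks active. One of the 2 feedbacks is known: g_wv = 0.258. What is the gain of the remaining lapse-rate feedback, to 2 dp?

Amplification A = ΔT/ΔT₀ = 2.14/1.9 = 1.126.
Total gain g = 1 − 1/A = 1 − 1/1.126 = 0.1119.
The known gain is 0.258.
g_lr = 0.1119 − 0.258 = -0.15.

-0.15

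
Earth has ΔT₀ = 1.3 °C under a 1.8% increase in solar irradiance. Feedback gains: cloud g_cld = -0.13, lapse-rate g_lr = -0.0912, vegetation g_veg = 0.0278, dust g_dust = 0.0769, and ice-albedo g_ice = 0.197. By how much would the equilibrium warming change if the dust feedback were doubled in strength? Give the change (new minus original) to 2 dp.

Original: g = 0.0805, ΔT = 1.3/(1−0.0805) = 1.4138 °C.
With doubled dust: g' = 0.1574, ΔT' = 1.3/(1−0.1574) = 1.5428 °C.
Change = 1.5428 − 1.4138 = 0.13 °C.

0.13 °C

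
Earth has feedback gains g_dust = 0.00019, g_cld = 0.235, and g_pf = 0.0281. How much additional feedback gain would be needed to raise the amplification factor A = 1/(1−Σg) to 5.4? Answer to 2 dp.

0.55

Current total gain = 0.26329.
Target gain for A = 5.4: g* = 1 − 1/5.4 = 0.8148.
Additional gain needed = 0.8148 − 0.26329 = 0.55.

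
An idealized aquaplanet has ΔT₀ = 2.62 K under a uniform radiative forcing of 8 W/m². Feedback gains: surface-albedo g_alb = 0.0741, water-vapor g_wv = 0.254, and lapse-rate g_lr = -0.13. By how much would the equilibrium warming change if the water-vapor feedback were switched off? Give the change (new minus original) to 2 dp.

-0.79 K

Original: g = 0.1981, ΔT = 2.62/(1−0.1981) = 3.2672 K.
Without water-vapor: g' = -0.0559, ΔT' = 2.62/(1+0.0559) = 2.4813 K.
Change = 2.4813 − 3.2672 = -0.79 K.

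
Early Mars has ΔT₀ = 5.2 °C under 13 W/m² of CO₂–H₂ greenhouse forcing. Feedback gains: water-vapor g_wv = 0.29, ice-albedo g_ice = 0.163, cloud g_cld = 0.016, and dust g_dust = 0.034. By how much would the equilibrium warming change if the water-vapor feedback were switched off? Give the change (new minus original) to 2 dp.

-3.86 °C

Original: g = 0.503, ΔT = 5.2/(1−0.503) = 10.4628 °C.
Without water-vapor: g' = 0.213, ΔT' = 5.2/(1−0.213) = 6.6074 °C.
Change = 6.6074 − 10.4628 = -3.86 °C.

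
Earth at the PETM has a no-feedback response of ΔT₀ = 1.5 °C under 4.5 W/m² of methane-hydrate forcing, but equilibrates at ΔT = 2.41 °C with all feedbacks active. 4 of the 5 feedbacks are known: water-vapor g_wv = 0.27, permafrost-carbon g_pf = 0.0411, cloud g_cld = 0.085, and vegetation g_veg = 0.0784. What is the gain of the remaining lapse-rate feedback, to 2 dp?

-0.10

Amplification A = ΔT/ΔT₀ = 2.41/1.5 = 1.607.
Total gain g = 1 − 1/A = 1 − 1/1.607 = 0.3777.
Known gains sum to 0.27 + 0.0411 + 0.085 + 0.0784 = 0.4745.
g_lr = 0.3777 − 0.4745 = -0.10.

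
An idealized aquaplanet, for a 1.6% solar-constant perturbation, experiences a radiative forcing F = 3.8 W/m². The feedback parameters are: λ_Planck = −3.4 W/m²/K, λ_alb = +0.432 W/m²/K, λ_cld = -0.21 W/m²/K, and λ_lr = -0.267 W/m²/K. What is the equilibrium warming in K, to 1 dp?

Net feedback parameter λ = (−3.4) + (+0.432) + (-0.21) + (-0.267) = -3.445 W/m²/K.
ΔT = −F/λ = −3.8/(-3.445) = 1.1 K.

1.1 K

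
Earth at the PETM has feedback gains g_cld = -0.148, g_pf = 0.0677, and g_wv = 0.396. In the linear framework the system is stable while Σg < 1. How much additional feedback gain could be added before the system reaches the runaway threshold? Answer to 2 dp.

Current total gain = -0.148 + 0.0677 + 0.396 = 0.3157.
Margin to runaway = 1 − 0.3157 = 0.68.

0.68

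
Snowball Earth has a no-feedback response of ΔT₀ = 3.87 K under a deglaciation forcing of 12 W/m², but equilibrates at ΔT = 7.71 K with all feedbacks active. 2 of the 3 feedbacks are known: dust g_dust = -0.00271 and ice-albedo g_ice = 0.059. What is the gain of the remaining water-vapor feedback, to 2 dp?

Amplification A = ΔT/ΔT₀ = 7.71/3.87 = 1.992.
Total gain g = 1 − 1/A = 1 − 1/1.992 = 0.498.
Known gains sum to -0.00271 + 0.059 = 0.05629.
g_wv = 0.498 − 0.05629 = 0.44.

0.44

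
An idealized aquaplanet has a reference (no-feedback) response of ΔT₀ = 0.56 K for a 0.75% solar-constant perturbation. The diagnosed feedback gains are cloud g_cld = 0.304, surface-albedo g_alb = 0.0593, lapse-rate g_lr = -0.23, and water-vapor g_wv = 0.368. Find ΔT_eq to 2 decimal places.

Total gain g = 0.304 + 0.0593 − 0.23 + 0.368 = 0.5013.
Amplification A = 1/(1 − 0.5013) = 2.005.
ΔT = 0.56 × 2.005 = 1.12 K.

1.12 K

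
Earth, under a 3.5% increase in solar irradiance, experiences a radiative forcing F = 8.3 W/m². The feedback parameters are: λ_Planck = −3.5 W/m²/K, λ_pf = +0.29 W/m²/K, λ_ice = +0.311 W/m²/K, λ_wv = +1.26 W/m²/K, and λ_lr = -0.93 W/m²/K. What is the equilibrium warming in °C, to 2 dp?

Net feedback parameter λ = (−3.5) + (+0.29) + (+0.311) + (+1.26) + (-0.93) = -2.569 W/m²/K.
ΔT = −F/λ = −8.3/(-2.569) = 3.23 °C.

3.23 °C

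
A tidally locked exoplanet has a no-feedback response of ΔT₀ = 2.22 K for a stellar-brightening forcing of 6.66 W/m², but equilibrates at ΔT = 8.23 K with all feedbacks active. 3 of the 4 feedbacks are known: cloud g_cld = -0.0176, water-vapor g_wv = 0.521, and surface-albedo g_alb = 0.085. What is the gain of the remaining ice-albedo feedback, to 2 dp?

0.14

Amplification A = ΔT/ΔT₀ = 8.23/2.22 = 3.707.
Total gain g = 1 − 1/A = 1 − 1/3.707 = 0.7302.
Known gains sum to -0.0176 + 0.521 + 0.085 = 0.5884.
g_ice = 0.7302 − 0.5884 = 0.14.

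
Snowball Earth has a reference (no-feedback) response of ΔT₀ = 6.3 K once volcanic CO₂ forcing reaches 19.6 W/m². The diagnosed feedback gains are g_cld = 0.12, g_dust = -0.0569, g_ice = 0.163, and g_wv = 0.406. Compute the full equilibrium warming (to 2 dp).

17.12 K

Total gain g = 0.12 − 0.0569 + 0.163 + 0.406 = 0.6321.
Amplification A = 1/(1 − 0.6321) = 2.718.
ΔT = 6.3 × 2.718 = 17.12 K.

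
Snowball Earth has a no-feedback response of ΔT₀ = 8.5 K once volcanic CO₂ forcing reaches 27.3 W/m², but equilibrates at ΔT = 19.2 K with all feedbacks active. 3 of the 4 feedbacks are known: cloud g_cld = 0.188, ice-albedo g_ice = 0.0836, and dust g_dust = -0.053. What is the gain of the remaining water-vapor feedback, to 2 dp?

Amplification A = ΔT/ΔT₀ = 19.2/8.5 = 2.259.
Total gain g = 1 − 1/A = 1 − 1/2.259 = 0.5573.
Known gains sum to 0.188 + 0.0836 − 0.053 = 0.2186.
g_wv = 0.5573 − 0.2186 = 0.34.

0.34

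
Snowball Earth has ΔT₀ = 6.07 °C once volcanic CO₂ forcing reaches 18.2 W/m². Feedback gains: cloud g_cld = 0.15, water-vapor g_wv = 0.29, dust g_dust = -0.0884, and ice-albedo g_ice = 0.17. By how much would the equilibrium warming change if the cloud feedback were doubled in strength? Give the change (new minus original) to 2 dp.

Original: g = 0.5216, ΔT = 6.07/(1−0.5216) = 12.6881 °C.
With doubled cloud: g' = 0.6716, ΔT' = 6.07/(1−0.6716) = 18.4836 °C.
Change = 18.4836 − 12.6881 = 5.80 °C.

5.80 °C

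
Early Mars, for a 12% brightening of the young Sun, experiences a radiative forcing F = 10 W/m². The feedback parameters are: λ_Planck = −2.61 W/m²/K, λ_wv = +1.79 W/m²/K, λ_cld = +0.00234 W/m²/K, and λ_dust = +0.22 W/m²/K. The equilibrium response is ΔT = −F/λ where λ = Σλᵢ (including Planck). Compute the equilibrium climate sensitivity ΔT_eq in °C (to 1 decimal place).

16.7 °C

Net feedback parameter λ = (−2.61) + (+1.79) + (+0.00234) + (+0.22) = -0.59766 W/m²/K.
ΔT = −F/λ = −10/(-0.59766) = 16.7 °C.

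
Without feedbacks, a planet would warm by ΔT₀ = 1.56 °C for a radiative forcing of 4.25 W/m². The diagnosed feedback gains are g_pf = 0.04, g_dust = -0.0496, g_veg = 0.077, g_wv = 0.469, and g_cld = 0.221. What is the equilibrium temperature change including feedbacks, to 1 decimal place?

Total gain g = 0.04 − 0.0496 + 0.077 + 0.469 + 0.221 = 0.7574.
Amplification A = 1/(1 − 0.7574) = 4.122.
ΔT = 1.56 × 4.122 = 6.4 °C.

6.4 °C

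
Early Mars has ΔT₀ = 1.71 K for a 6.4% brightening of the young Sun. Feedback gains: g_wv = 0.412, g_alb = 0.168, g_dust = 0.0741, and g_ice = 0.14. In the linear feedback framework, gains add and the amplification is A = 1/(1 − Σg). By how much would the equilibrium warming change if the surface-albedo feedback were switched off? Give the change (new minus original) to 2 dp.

Original: g = 0.7941, ΔT = 1.71/(1−0.7941) = 8.3050 K.
Without surface-albedo: g' = 0.6261, ΔT' = 1.71/(1−0.6261) = 4.5734 K.
Change = 4.5734 − 8.3050 = -3.73 K.

-3.73 K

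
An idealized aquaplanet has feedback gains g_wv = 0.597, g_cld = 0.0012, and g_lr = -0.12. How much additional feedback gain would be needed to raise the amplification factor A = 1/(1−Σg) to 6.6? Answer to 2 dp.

0.37

Current total gain = 0.4782.
Target gain for A = 6.6: g* = 1 − 1/6.6 = 0.8485.
Additional gain needed = 0.8485 − 0.4782 = 0.37.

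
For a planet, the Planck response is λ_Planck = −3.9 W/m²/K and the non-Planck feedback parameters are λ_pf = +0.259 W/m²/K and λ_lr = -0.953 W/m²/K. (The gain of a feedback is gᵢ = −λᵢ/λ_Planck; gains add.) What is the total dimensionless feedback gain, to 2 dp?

-0.18

Convert to gains: g_pf = 0.259/3.9 = 0.06641; g_lr = -0.953/3.9 = -0.2444.
Total gain g = -0.17799.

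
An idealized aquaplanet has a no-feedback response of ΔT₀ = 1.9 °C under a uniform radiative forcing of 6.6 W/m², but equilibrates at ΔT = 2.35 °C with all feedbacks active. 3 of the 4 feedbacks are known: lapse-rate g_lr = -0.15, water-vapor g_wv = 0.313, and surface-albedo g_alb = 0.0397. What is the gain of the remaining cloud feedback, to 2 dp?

Amplification A = ΔT/ΔT₀ = 2.35/1.9 = 1.237.
Total gain g = 1 − 1/A = 1 − 1/1.237 = 0.1916.
Known gains sum to -0.15 + 0.313 + 0.0397 = 0.2027.
g_cld = 0.1916 − 0.2027 = -0.01.

-0.01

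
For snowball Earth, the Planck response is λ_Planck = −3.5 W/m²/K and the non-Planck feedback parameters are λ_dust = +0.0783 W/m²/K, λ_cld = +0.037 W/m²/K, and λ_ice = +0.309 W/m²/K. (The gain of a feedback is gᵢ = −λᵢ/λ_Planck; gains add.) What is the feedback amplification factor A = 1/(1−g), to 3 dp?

1.138

Convert to gains: g_dust = 0.0783/3.5 = 0.02237; g_cld = 0.037/3.5 = 0.01057; g_ice = 0.309/3.5 = 0.08829.
Total gain g = 0.12123.
A = 1/(1 − 0.12123) = 1.138.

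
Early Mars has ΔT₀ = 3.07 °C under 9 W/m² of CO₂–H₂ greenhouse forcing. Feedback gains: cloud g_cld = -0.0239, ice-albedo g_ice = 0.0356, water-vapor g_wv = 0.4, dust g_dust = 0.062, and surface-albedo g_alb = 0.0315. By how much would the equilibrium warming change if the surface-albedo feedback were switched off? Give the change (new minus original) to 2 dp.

Original: g = 0.5052, ΔT = 3.07/(1−0.5052) = 6.2045 °C.
Without surface-albedo: g' = 0.4737, ΔT' = 3.07/(1−0.4737) = 5.8332 °C.
Change = 5.8332 − 6.2045 = -0.37 °C.

-0.37 °C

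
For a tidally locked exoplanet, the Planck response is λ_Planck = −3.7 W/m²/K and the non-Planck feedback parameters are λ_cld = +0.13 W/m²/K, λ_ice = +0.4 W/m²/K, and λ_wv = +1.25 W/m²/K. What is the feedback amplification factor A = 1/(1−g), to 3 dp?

Convert to gains: g_cld = 0.13/3.7 = 0.03514; g_ice = 0.4/3.7 = 0.1081; g_wv = 1.25/3.7 = 0.3378.
Total gain g = 0.48104.
A = 1/(1 − 0.48104) = 1.927.

1.927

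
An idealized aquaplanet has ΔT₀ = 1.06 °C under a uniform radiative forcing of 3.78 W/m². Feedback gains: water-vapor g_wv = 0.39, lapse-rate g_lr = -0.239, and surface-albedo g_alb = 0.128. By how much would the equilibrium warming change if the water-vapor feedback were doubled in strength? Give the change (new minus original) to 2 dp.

Original: g = 0.279, ΔT = 1.06/(1−0.279) = 1.4702 °C.
With doubled water-vapor: g' = 0.669, ΔT' = 1.06/(1−0.669) = 3.2024 °C.
Change = 3.2024 − 1.4702 = 1.73 °C.

1.73 °C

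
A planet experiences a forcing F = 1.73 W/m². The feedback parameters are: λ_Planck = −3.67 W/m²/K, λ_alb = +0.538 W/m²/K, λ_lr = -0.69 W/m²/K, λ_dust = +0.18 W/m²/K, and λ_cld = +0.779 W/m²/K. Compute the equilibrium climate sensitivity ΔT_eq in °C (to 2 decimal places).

Net feedback parameter λ = (−3.67) + (+0.538) + (-0.69) + (+0.18) + (+0.779) = -2.863 W/m²/K.
ΔT = −F/λ = −1.73/(-2.863) = 0.60 °C.

0.60 °C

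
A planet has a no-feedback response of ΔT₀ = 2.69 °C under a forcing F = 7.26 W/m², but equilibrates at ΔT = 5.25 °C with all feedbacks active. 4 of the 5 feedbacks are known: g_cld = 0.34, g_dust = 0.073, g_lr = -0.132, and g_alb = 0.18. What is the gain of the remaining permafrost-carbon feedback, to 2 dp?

0.03

Amplification A = ΔT/ΔT₀ = 5.25/2.69 = 1.952.
Total gain g = 1 − 1/A = 1 − 1/1.952 = 0.4877.
Known gains sum to 0.34 + 0.073 − 0.132 + 0.18 = 0.461.
g_pf = 0.4877 − 0.461 = 0.03.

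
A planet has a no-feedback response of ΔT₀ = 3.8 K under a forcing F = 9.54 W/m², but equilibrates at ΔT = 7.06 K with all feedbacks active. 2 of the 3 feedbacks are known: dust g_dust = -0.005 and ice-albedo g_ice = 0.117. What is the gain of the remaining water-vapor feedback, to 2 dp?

0.35

Amplification A = ΔT/ΔT₀ = 7.06/3.8 = 1.858.
Total gain g = 1 − 1/A = 1 − 1/1.858 = 0.4618.
Known gains sum to -0.005 + 0.117 = 0.112.
g_wv = 0.4618 − 0.112 = 0.35.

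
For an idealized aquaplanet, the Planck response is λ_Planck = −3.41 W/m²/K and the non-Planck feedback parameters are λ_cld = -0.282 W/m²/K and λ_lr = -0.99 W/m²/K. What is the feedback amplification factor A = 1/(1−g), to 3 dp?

0.728

Convert to gains: g_cld = -0.282/3.41 = -0.0827; g_lr = -0.99/3.41 = -0.2903.
Total gain g = -0.373.
A = 1/(1 + 0.373) = 0.728.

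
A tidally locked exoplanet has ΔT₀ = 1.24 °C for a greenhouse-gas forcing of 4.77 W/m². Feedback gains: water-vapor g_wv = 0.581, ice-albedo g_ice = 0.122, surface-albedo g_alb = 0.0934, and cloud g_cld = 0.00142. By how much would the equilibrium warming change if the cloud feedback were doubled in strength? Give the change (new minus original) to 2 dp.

Original: g = 0.79782, ΔT = 1.24/(1−0.79782) = 6.1331 °C.
With doubled cloud: g' = 0.79924, ΔT' = 1.24/(1−0.79924) = 6.1765 °C.
Change = 6.1765 − 6.1331 = 0.04 °C.

0.04 °C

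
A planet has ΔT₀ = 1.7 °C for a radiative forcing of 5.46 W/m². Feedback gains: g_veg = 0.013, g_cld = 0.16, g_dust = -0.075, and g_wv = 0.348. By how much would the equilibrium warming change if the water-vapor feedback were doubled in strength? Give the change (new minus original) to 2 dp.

Original: g = 0.446, ΔT = 1.7/(1−0.446) = 3.0686 °C.
With doubled water-vapor: g' = 0.794, ΔT' = 1.7/(1−0.794) = 8.2524 °C.
Change = 8.2524 − 3.0686 = 5.18 °C.

5.18 °C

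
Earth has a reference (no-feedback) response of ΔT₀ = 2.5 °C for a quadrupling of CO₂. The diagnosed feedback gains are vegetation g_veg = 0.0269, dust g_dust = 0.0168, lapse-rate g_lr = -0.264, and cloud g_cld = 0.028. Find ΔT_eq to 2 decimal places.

2.10 °C

Total gain g = 0.0269 + 0.0168 − 0.264 + 0.028 = -0.1923.
Amplification A = 1/(1 + 0.1923) = 0.8387.
ΔT = 2.5 × 0.8387 = 2.10 °C.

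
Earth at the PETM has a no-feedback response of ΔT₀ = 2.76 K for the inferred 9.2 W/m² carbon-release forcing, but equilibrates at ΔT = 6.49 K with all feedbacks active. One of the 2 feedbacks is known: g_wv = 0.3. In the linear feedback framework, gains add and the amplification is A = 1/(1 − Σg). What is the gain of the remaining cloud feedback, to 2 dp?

Amplification A = ΔT/ΔT₀ = 6.49/2.76 = 2.351.
Total gain g = 1 − 1/A = 1 − 1/2.351 = 0.5746.
The known gain is 0.3.
g_cld = 0.5746 − 0.3 = 0.27.

0.27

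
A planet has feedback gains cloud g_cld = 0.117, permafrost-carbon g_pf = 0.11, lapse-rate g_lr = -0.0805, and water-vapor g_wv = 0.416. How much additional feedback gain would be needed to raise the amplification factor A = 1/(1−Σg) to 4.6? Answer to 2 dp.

0.22

Current total gain = 0.5625.
Target gain for A = 4.6: g* = 1 − 1/4.6 = 0.7826.
Additional gain needed = 0.7826 − 0.5625 = 0.22.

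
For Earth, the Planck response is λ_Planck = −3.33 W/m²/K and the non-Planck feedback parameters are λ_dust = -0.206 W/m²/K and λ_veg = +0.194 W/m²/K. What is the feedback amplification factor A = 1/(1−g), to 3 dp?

0.996

Convert to gains: g_dust = -0.206/3.33 = -0.06186; g_veg = 0.194/3.33 = 0.05826.
Total gain g = -0.0036.
A = 1/(1 + 0.0036) = 0.996.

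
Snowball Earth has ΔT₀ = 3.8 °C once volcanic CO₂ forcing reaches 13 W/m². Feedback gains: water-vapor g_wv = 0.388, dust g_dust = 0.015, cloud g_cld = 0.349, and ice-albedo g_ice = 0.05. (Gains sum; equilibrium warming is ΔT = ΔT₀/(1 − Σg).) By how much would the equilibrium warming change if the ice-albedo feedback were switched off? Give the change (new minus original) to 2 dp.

Original: g = 0.802, ΔT = 3.8/(1−0.802) = 19.1919 °C.
Without ice-albedo: g' = 0.752, ΔT' = 3.8/(1−0.752) = 15.3226 °C.
Change = 15.3226 − 19.1919 = -3.87 °C.

-3.87 °C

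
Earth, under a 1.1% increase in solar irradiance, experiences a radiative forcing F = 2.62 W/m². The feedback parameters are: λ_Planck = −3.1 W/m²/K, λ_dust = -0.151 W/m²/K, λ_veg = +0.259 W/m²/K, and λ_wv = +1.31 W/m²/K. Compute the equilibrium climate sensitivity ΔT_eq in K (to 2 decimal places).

1.56 K

Net feedback parameter λ = (−3.1) + (-0.151) + (+0.259) + (+1.31) = -1.682 W/m²/K.
ΔT = −F/λ = −2.62/(-1.682) = 1.56 K.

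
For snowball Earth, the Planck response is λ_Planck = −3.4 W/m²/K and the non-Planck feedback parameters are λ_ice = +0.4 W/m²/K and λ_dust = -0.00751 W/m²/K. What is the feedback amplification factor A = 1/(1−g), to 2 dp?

Convert to gains: g_ice = 0.4/3.4 = 0.1176; g_dust = -0.00751/3.4 = -0.002209.
Total gain g = 0.115391.
A = 1/(1 − 0.115391) = 1.13.

1.13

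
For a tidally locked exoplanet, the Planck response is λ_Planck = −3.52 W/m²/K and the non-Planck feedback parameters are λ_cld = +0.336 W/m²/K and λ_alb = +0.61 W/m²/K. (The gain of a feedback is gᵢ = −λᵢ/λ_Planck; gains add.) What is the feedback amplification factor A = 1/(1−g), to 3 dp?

1.368

Convert to gains: g_cld = 0.336/3.52 = 0.09545; g_alb = 0.61/3.52 = 0.1733.
Total gain g = 0.26875.
A = 1/(1 − 0.26875) = 1.368.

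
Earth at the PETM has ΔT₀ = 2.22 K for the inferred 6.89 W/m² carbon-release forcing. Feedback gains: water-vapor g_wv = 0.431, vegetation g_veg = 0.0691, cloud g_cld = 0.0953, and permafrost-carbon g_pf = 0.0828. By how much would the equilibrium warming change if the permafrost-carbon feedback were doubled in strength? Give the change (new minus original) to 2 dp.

Original: g = 0.6782, ΔT = 2.22/(1−0.6782) = 6.8987 K.
With doubled permafrost-carbon: g' = 0.761, ΔT' = 2.22/(1−0.761) = 9.2887 K.
Change = 9.2887 − 6.8987 = 2.39 K.

2.39 K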